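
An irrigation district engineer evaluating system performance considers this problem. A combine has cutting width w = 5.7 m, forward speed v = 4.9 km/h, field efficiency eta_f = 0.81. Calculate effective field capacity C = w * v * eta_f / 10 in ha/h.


C = w * v * eta_f / 10
  = 5.7 * 4.9 * 0.81 / 10
  = 22.62 / 10
  = 2.26 ha/h


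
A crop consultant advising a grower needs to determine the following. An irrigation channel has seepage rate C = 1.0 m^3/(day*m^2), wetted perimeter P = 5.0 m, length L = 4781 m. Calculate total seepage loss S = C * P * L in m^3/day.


S = C * P * L
  = 1.0 * 5.0 * 4781
  = 23905 m^3/day


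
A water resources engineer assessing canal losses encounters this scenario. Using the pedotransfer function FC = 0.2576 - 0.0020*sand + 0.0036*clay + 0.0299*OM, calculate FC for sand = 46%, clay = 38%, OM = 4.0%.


FC = 0.2576 - 0.0020*46 + 0.0036*38 + 0.0299*4.0
   = 0.2576 - 0.0920 + 0.1368 + 0.1196
   = 0.4220


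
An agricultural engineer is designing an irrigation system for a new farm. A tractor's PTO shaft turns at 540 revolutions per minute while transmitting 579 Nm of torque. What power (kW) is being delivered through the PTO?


P = 2*pi*n*T / 60000
  = 2*pi * 540 * 579 / 60000
  = 1964500.72 / 60000
  = 32.74 kW


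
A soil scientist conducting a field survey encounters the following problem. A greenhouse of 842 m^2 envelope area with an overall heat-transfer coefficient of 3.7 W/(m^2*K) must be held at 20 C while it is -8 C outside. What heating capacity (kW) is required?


dT = 20 - (-8) = 28 K
Q = U * A * dT
  = 3.7 * 842 * 28
  = 87231.20 W = 87.23 kW


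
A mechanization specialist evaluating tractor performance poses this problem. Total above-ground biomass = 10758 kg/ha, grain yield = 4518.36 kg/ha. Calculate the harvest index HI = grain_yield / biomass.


HI = grain_yield / biomass
   = 4518.36 / 10758
   = 0.42


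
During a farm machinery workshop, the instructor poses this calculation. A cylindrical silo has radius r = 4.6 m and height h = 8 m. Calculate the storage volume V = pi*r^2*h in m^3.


V = pi * r^2 * h
  = pi * 4.6^2 * 8
  = pi * 21.16 * 8
  = 531.81 m^3


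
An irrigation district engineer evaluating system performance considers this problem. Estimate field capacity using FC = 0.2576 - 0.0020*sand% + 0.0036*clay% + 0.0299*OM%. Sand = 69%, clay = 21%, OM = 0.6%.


FC = 0.2576 - 0.0020*69 + 0.0036*21 + 0.0299*0.6
   = 0.2576 - 0.1380 + 0.0756 + 0.0179
   = 0.2131


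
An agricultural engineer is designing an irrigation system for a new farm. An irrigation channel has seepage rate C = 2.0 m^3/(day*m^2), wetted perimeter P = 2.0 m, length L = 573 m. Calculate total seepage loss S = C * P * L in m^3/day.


S = C * P * L
  = 2.0 * 2.0 * 573
  = 2292 m^3/day


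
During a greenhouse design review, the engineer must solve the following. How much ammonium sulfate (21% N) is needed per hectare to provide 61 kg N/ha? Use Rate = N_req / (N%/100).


Rate = N_required / (N_content / 100)
     = 61 / (21 / 100)
     = 61 / 0.21
     = 290.48 kg/ha


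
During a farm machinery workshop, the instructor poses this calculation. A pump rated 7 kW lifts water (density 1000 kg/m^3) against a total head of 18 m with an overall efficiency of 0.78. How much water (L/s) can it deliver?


Q = (P * 1000 * eta) / (rho * g * H)
  = (7 * 1000 * 0.78) / (1000 * 9.81 * 18)
  = 5460 / 176580
  = 0.03092 m^3/s = 30.92 L/s


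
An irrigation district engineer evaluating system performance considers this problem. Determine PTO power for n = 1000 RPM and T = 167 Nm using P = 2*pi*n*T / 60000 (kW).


P = 2*pi*n*T / 60000
  = 2*pi * 1000 * 167 / 60000
  = 1049291.95 / 60000
  = 17.49 kW


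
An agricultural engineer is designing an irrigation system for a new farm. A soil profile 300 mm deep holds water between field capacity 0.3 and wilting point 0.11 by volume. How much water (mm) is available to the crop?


AW = (FC - WP) * D
   = (0.3 - 0.11) * 300
   = 0.19 * 300
   = 57 mm


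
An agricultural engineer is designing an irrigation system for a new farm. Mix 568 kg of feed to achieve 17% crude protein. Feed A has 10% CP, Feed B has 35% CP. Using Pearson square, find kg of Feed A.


parts_A = CP_b - target = 35 - 17 = 18
parts_B = target - CP_a = 17 - 10 = 7
total_parts = 18 + 7 = 25
Feed A = 568 * 18 / 25 = 408.96 kg
Feed B = 568 * 7 / 25 = 159.04 kg

408.96 kg


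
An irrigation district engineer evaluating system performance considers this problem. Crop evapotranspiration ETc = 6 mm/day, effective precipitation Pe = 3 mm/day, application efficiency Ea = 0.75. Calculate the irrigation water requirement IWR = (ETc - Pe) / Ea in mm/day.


IWR = (ETc - Pe) / Ea
    = (6 - 3) / 0.75
    = 3 / 0.75
    = 4 mm/day


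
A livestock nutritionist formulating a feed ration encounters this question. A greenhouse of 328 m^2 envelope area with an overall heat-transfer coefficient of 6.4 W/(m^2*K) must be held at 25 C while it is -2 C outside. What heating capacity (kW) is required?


dT = 25 - (-2) = 27 K
Q = U * A * dT
  = 6.4 * 328 * 27
  = 56678.40 W = 56.68 kW


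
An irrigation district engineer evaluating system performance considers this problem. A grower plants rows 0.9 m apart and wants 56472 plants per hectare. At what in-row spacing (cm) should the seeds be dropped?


spacing = 10000 / (row_sp * density)
        = 10000 / (0.9 * 56472)
        = 10000 / 50824.80
        = 0.19675 m = 19.68 cm


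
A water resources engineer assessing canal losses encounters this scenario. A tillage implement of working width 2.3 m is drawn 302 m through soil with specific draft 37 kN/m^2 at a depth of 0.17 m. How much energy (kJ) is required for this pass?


E = k * d * w * L
  = 37 * 0.17 * 2.3 * 302
  = 4369.03 kJ


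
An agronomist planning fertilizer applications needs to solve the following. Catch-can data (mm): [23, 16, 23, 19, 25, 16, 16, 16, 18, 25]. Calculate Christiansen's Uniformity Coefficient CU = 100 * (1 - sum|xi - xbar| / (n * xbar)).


xbar = 197 / 10 = 19.700
sum|xi - xbar| = 34.400
CU = 100 * (1 - 34.400 / (10 * 19.700))
   = 100 * (1 - 0.1746)
   = 82.54%


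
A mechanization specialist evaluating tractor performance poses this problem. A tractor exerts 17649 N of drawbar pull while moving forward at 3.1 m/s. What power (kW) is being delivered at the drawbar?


P = F * v / 1000
  = 17649 * 3.1 / 1000
  = 54711.90 / 1000
  = 54.71 kW


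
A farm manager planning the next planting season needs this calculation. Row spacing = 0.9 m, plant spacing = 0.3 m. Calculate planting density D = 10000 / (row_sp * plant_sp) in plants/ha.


D = 10000 / (row_sp * plant_sp)
  = 10000 / (0.9 * 0.3)
  = 10000 / 0.2700
  = 37037.04 plants/ha


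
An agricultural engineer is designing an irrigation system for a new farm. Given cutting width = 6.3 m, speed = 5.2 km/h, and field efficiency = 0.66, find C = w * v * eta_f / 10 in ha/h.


C = w * v * eta_f / 10
  = 6.3 * 5.2 * 0.66 / 10
  = 21.62 / 10
  = 2.16 ha/h


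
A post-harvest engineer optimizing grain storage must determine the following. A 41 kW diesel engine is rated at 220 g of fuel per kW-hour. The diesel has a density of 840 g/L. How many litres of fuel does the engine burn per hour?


FC = P * BSFC / rho_fuel
   = 41 * 220 / 840
   = 9020 / 840
   = 10.74 L/h


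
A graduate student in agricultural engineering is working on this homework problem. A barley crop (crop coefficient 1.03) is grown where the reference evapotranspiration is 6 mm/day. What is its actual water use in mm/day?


ETc = Kc * ET0
    = 1.03 * 6
    = 6.18 mm/day


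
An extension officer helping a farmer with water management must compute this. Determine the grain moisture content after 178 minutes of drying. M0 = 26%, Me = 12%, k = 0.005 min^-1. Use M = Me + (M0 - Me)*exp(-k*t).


M = Me + (M0 - Me) * e^(-k*t)
  = 12 + (26 - 12) * e^(-0.005*178)
  = 12 + 14 * e^(-0.890)
  = 12 + 14 * 0.41066
  = 12 + 5.7492
  = 17.75%


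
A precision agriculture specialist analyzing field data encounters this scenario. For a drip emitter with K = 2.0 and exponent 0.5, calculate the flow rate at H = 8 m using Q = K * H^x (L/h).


Q = K * H^x
  = 2.0 * 8^0.5
  = 2.0 * 2.8284
  = 5.66 L/h


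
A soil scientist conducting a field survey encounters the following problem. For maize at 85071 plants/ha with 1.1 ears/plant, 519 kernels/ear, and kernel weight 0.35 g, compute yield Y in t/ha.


Y = density * ears * kernels * kw
  = 85071 * 1.1 * 519 * 0.35 g/ha
  = 16998461.87 g/ha
  = 16998.46 kg/ha = 17.00 t/ha


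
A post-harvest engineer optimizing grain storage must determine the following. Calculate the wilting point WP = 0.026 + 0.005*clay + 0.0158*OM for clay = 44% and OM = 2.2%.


WP = 0.026 + 0.005*44 + 0.0158*2.2
   = 0.026 + 0.2200 + 0.0348
   = 0.2808


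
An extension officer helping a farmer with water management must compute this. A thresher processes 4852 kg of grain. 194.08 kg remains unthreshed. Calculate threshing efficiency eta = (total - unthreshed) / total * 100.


eta = (total - unthreshed) / total * 100
    = (4852 - 194.08) / 4852 * 100
    = 4657.92 / 4852 * 100
    = 96%


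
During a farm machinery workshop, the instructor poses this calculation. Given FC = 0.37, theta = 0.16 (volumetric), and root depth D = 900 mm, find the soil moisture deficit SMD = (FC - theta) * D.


SMD = (FC - theta) * D
    = (0.37 - 0.16) * 900
    = 0.210 * 900
    = 189 mm


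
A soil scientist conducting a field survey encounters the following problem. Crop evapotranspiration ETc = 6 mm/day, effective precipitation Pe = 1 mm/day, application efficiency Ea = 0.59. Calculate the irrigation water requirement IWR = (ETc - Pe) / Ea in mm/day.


IWR = (ETc - Pe) / Ea
    = (6 - 1) / 0.59
    = 5 / 0.59
    = 8.47 mm/day


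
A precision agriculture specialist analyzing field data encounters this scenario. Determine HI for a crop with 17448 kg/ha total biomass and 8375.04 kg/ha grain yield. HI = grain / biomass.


HI = grain_yield / biomass
   = 8375.04 / 17448
   = 0.48


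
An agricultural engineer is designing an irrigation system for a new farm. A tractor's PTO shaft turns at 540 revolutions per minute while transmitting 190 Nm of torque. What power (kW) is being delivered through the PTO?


P = 2*pi*n*T / 60000
  = 2*pi * 540 * 190 / 60000
  = 644654.81 / 60000
  = 10.74 kW


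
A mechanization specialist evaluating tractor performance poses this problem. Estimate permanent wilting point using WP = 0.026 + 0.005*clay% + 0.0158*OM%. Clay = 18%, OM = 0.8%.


WP = 0.026 + 0.005*18 + 0.0158*0.8
   = 0.026 + 0.0900 + 0.0126
   = 0.1286


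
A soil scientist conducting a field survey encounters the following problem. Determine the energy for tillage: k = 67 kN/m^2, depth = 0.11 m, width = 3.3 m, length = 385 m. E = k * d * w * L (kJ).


E = k * d * w * L
  = 67 * 0.11 * 3.3 * 385
  = 9363.59 kJ


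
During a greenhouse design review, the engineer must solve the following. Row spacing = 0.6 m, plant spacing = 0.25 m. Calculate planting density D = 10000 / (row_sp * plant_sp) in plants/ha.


D = 10000 / (row_sp * plant_sp)
  = 10000 / (0.6 * 0.25)
  = 10000 / 0.1500
  = 66666.67 plants/ha


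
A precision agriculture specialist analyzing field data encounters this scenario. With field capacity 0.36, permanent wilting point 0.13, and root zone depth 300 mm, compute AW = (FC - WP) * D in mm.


AW = (FC - WP) * D
   = (0.36 - 0.13) * 300
   = 0.23 * 300
   = 69 mm


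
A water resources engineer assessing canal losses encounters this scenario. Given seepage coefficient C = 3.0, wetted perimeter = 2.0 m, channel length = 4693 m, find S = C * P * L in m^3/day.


S = C * P * L
  = 3.0 * 2.0 * 4693
  = 28158 m^3/day


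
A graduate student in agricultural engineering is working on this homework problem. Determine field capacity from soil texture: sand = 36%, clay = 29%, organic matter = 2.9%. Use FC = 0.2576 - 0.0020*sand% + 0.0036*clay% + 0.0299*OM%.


FC = 0.2576 - 0.0020*36 + 0.0036*29 + 0.0299*2.9
   = 0.2576 - 0.0720 + 0.1044 + 0.0867
   = 0.3767


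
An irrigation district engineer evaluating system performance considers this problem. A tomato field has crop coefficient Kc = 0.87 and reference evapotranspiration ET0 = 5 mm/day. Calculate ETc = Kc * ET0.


ETc = Kc * ET0
    = 0.87 * 5
    = 4.35 mm/day


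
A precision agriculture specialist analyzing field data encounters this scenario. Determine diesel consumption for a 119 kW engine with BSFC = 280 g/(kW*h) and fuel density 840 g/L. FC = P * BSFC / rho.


FC = P * BSFC / rho_fuel
   = 119 * 280 / 840
   = 33320 / 840
   = 39.67 L/h


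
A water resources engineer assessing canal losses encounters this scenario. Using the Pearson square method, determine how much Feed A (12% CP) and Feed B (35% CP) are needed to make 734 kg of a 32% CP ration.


parts_A = CP_b - target = 35 - 32 = 3
parts_B = target - CP_a = 32 - 12 = 20
total_parts = 3 + 20 = 23
Feed A = 734 * 3 / 23 = 95.74 kg
Feed B = 734 * 20 / 23 = 638.26 kg

95.74 kg


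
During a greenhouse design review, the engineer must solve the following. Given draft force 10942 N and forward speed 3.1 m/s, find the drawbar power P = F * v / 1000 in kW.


P = F * v / 1000
  = 10942 * 3.1 / 1000
  = 33920.20 / 1000
  = 33.92 kW


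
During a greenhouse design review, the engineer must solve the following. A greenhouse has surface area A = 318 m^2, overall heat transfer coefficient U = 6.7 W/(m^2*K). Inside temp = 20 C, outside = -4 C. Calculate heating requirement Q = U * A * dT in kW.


dT = 20 - (-4) = 24 K
Q = U * A * dT
  = 6.7 * 318 * 24
  = 51134.40 W = 51.13 kW


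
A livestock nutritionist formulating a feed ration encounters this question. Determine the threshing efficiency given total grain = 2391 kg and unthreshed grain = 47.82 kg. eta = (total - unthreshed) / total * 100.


eta = (total - unthreshed) / total * 100
    = (2391 - 47.82) / 2391 * 100
    = 2343.18 / 2391 * 100
    = 98%


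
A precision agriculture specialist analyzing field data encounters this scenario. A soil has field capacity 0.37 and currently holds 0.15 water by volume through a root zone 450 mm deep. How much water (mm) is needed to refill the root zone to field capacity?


SMD = (FC - theta) * D
    = (0.37 - 0.15) * 450
    = 0.220 * 450
    = 99 mm


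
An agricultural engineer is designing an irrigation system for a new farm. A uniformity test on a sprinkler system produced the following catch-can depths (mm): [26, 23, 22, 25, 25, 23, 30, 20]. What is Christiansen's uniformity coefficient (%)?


xbar = 194 / 8 = 24.250
sum|xi - xbar| = 18
CU = 100 * (1 - 18 / (8 * 24.250))
   = 100 * (1 - 0.0928)
   = 90.72%


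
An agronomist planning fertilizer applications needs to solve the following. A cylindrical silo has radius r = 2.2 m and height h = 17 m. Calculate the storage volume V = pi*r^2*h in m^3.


V = pi * r^2 * h
  = pi * 2.2^2 * 17
  = pi * 4.84 * 17
  = 258.49 m^3


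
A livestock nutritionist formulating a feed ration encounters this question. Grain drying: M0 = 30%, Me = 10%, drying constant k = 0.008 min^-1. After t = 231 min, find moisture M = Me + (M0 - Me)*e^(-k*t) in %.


M = Me + (M0 - Me) * e^(-k*t)
  = 10 + (30 - 10) * e^(-0.008*231)
  = 10 + 20 * e^(-1.848)
  = 10 + 20 * 0.15755
  = 10 + 3.1510
  = 13.15%


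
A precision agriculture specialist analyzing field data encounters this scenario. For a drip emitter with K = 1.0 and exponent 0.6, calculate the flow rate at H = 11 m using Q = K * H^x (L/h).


Q = K * H^x
  = 1.0 * 11^0.6
  = 1.0 * 4.2154
  = 4.22 L/h


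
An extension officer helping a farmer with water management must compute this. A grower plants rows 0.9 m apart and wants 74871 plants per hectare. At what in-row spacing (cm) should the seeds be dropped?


spacing = 10000 / (row_sp * density)
        = 10000 / (0.9 * 74871)
        = 10000 / 67383.90
        = 0.14840 m = 14.84 cm


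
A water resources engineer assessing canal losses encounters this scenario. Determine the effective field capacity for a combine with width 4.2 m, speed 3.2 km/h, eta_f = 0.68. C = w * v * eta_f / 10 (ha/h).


C = w * v * eta_f / 10
  = 4.2 * 3.2 * 0.68 / 10
  = 9.14 / 10
  = 0.91 ha/h


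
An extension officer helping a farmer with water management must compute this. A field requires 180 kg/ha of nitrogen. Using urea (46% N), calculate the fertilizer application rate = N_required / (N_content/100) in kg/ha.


Rate = N_required / (N_content / 100)
     = 180 / (46 / 100)
     = 180 / 0.46
     = 391.30 kg/ha


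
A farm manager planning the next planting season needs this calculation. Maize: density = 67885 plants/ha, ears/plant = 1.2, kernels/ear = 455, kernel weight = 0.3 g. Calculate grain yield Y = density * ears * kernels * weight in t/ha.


Y = density * ears * kernels * kw
  = 67885 * 1.2 * 455 * 0.3 g/ha
  = 11119563 g/ha
  = 11119.56 kg/ha = 11.12 t/ha


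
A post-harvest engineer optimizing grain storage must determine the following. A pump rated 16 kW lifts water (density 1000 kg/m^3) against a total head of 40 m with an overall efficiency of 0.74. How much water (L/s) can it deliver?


Q = (P * 1000 * eta) / (rho * g * H)
  = (16 * 1000 * 0.74) / (1000 * 9.81 * 40)
  = 11840 / 392400
  = 0.03017 m^3/s = 30.17 L/s


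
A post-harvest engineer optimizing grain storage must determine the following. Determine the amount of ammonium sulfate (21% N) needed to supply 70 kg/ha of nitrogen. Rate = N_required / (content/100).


Rate = N_required / (N_content / 100)
     = 70 / (21 / 100)
     = 70 / 0.21
     = 333.33 kg/ha


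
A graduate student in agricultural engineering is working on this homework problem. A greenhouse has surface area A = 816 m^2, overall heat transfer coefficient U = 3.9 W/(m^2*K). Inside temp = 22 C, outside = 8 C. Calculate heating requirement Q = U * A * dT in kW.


dT = 22 - (8) = 14 K
Q = U * A * dT
  = 3.9 * 816 * 14
  = 44553.60 W = 44.55 kW


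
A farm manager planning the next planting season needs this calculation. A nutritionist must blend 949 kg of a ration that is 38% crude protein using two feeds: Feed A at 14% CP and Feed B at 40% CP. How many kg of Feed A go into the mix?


parts_A = CP_b - target = 40 - 38 = 2
parts_B = target - CP_a = 38 - 14 = 24
total_parts = 2 + 24 = 26
Feed A = 949 * 2 / 26 = 73 kg
Feed B = 949 * 24 / 26 = 876 kg

73 kg


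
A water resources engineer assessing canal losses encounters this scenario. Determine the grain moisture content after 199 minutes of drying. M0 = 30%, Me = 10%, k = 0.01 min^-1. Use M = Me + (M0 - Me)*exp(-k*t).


M = Me + (M0 - Me) * e^(-k*t)
  = 10 + (30 - 10) * e^(-0.01*199)
  = 10 + 20 * e^(-1.990)
  = 10 + 20 * 0.13670
  = 10 + 2.7339
  = 12.73%


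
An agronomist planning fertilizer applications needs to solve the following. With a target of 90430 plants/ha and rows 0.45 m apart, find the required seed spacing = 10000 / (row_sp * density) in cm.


spacing = 10000 / (row_sp * density)
        = 10000 / (0.45 * 90430)
        = 10000 / 40693.50
        = 0.24574 m = 24.57 cm


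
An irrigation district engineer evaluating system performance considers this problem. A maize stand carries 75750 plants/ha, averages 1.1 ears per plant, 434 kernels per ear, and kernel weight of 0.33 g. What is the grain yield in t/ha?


Y = density * ears * kernels * kw
  = 75750 * 1.1 * 434 * 0.33 g/ha
  = 11933806.50 g/ha
  = 11933.81 kg/ha = 11.93 t/ha


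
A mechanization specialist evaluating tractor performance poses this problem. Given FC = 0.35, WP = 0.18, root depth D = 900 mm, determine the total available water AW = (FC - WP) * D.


AW = (FC - WP) * D
   = (0.35 - 0.18) * 900
   = 0.17 * 900
   = 153 mm


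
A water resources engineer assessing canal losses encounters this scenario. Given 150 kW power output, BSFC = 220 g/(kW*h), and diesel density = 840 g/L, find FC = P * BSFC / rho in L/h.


FC = P * BSFC / rho_fuel
   = 150 * 220 / 840
   = 33000 / 840
   = 39.29 L/h


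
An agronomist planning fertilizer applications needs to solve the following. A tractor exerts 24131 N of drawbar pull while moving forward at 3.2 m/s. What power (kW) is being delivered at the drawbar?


P = F * v / 1000
  = 24131 * 3.2 / 1000
  = 77219.20 / 1000
  = 77.22 kW


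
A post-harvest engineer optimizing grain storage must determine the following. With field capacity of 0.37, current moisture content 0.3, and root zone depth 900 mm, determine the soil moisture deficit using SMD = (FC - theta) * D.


SMD = (FC - theta) * D
    = (0.37 - 0.3) * 900
    = 0.070 * 900
    = 63 mm


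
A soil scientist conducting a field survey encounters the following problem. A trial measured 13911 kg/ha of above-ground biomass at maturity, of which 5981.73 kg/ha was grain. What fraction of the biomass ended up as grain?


HI = grain_yield / biomass
   = 5981.73 / 13911
   = 0.43


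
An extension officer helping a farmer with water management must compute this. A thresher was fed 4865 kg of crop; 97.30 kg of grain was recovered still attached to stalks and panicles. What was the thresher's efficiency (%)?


eta = (total - unthreshed) / total * 100
    = (4865 - 97.30) / 4865 * 100
    = 4767.70 / 4865 * 100
    = 98%


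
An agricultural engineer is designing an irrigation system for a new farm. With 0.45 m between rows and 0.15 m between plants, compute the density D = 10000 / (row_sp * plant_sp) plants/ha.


D = 10000 / (row_sp * plant_sp)
  = 10000 / (0.45 * 0.15)
  = 10000 / 0.0675
  = 148148.15 plants/ha


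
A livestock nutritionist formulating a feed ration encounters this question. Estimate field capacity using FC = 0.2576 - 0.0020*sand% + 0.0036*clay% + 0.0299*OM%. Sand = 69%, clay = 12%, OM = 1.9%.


FC = 0.2576 - 0.0020*69 + 0.0036*12 + 0.0299*1.9
   = 0.2576 - 0.1380 + 0.0432 + 0.0568
   = 0.2196


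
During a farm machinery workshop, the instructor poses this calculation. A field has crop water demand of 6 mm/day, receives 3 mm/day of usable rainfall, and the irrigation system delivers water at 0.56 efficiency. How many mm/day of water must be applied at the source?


IWR = (ETc - Pe) / Ea
    = (6 - 3) / 0.56
    = 3 / 0.56
    = 5.36 mm/day


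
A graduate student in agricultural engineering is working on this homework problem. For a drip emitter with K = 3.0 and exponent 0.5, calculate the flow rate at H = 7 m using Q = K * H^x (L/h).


Q = K * H^x
  = 3.0 * 7^0.5
  = 3.0 * 2.6458
  = 7.94 L/h


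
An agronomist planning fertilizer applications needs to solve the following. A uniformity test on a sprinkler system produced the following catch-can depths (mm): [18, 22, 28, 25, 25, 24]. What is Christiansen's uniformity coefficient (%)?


xbar = 142 / 6 = 23.667
sum|xi - xbar| = 14.667
CU = 100 * (1 - 14.667 / (6 * 23.667))
   = 100 * (1 - 0.1033)
   = 89.67%


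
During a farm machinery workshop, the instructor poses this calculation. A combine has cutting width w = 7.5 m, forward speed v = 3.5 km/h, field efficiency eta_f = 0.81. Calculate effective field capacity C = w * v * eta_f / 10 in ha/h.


C = w * v * eta_f / 10
  = 7.5 * 3.5 * 0.81 / 10
  = 21.26 / 10
  = 2.13 ha/h


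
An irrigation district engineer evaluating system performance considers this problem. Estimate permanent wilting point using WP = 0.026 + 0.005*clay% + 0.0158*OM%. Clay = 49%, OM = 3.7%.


WP = 0.026 + 0.005*49 + 0.0158*3.7
   = 0.026 + 0.2450 + 0.0585
   = 0.3295


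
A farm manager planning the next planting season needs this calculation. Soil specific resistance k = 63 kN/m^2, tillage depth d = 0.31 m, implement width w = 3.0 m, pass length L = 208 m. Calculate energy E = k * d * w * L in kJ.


E = k * d * w * L
  = 63 * 0.31 * 3.0 * 208
  = 12186.72 kJ


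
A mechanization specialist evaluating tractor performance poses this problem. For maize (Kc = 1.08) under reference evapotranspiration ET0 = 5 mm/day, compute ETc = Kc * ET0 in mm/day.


ETc = Kc * ET0
    = 1.08 * 5
    = 5.40 mm/day


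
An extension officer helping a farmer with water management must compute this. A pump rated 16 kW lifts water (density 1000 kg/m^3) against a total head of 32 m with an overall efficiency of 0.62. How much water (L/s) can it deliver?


Q = (P * 1000 * eta) / (rho * g * H)
  = (16 * 1000 * 0.62) / (1000 * 9.81 * 32)
  = 9920 / 313920
  = 0.03160 m^3/s = 31.60 L/s


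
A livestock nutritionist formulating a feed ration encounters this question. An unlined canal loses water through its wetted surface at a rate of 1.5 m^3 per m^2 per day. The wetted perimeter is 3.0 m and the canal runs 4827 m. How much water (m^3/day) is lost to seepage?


S = C * P * L
  = 1.5 * 3.0 * 4827
  = 21721.50 m^3/day


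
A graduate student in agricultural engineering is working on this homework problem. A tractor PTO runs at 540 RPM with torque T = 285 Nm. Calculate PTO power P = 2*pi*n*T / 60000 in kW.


P = 2*pi*n*T / 60000
  = 2*pi * 540 * 285 / 60000
  = 966982.22 / 60000
  = 16.12 kW


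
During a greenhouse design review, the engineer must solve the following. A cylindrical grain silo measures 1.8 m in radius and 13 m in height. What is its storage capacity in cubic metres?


V = pi * r^2 * h
  = pi * 1.8^2 * 13
  = pi * 3.24 * 13
  = 132.32 m^3


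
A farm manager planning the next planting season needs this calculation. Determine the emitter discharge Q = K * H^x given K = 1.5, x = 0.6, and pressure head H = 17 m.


Q = K * H^x
  = 1.5 * 17^0.6
  = 1.5 * 5.4736
  = 8.21 L/h


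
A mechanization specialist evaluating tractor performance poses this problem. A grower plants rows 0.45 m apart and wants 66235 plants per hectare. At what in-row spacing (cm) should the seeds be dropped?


spacing = 10000 / (row_sp * density)
        = 10000 / (0.45 * 66235)
        = 10000 / 29805.75
        = 0.33551 m = 33.55 cm


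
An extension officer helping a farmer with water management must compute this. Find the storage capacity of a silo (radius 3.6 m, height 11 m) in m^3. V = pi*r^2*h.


V = pi * r^2 * h
  = pi * 3.6^2 * 11
  = pi * 12.96 * 11
  = 447.87 m^3


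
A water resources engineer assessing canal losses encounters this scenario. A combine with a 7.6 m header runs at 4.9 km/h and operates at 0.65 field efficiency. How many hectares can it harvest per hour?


C = w * v * eta_f / 10
  = 7.6 * 4.9 * 0.65 / 10
  = 24.21 / 10
  = 2.42 ha/h


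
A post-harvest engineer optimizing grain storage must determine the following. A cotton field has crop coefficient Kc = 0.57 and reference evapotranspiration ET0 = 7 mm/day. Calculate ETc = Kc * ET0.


ETc = Kc * ET0
    = 0.57 * 7
    = 3.99 mm/day


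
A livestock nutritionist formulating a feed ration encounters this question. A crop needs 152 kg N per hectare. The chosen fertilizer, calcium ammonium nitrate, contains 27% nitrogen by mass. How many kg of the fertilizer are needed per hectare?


Rate = N_required / (N_content / 100)
     = 152 / (27 / 100)
     = 152 / 0.27
     = 562.96 kg/ha


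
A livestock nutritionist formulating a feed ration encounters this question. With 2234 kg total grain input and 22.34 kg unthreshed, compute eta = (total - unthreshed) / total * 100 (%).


eta = (total - unthreshed) / total * 100
    = (2234 - 22.34) / 2234 * 100
    = 2211.66 / 2234 * 100
    = 99%


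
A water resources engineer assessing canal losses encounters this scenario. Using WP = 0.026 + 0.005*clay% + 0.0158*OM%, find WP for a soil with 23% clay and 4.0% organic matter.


WP = 0.026 + 0.005*23 + 0.0158*4.0
   = 0.026 + 0.1150 + 0.0632
   = 0.2042


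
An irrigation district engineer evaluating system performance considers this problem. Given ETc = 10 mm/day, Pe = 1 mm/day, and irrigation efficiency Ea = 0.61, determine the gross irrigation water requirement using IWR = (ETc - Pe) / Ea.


IWR = (ETc - Pe) / Ea
    = (10 - 1) / 0.61
    = 9 / 0.61
    = 14.75 mm/day


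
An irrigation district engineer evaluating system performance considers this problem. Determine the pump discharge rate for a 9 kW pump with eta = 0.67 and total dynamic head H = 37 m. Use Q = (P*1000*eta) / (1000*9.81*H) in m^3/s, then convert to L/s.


Q = (P * 1000 * eta) / (rho * g * H)
  = (9 * 1000 * 0.67) / (1000 * 9.81 * 37)
  = 6030 / 362970
  = 0.01661 m^3/s = 16.61 L/s


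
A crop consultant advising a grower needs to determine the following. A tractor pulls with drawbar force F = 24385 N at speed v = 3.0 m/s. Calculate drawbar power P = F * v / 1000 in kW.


P = F * v / 1000
  = 24385 * 3.0 / 1000
  = 73155 / 1000
  = 73.16 kW


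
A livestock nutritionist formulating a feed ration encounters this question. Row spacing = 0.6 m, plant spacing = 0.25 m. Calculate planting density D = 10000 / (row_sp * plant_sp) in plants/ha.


D = 10000 / (row_sp * plant_sp)
  = 10000 / (0.6 * 0.25)
  = 10000 / 0.1500
  = 66666.67 plants/ha


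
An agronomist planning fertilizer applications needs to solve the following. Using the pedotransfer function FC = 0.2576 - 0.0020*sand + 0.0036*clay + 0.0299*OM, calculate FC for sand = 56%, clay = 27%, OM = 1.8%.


FC = 0.2576 - 0.0020*56 + 0.0036*27 + 0.0299*1.8
   = 0.2576 - 0.1120 + 0.0972 + 0.0538
   = 0.2966


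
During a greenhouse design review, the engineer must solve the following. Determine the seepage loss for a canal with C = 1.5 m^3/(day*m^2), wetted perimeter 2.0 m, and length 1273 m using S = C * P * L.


S = C * P * L
  = 1.5 * 2.0 * 1273
  = 3819 m^3/day


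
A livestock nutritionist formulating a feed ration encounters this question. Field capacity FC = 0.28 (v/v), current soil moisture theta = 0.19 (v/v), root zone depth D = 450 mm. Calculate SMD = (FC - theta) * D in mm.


SMD = (FC - theta) * D
    = (0.28 - 0.19) * 450
    = 0.090 * 450
    = 40.50 mm


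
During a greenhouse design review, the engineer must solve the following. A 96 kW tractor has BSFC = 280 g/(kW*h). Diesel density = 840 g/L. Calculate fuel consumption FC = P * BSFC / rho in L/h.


FC = P * BSFC / rho_fuel
   = 96 * 280 / 840
   = 26880 / 840
   = 32 L/h


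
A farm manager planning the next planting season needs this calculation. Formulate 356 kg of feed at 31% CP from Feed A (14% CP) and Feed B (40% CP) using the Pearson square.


parts_A = CP_b - target = 40 - 31 = 9
parts_B = target - CP_a = 31 - 14 = 17
total_parts = 9 + 17 = 26
Feed A = 356 * 9 / 26 = 123.23 kg
Feed B = 356 * 17 / 26 = 232.77 kg

123.23 kg


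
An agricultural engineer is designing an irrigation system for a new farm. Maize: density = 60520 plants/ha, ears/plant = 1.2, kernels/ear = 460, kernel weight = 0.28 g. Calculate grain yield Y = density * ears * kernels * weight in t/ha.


Y = density * ears * kernels * kw
  = 60520 * 1.2 * 460 * 0.28 g/ha
  = 9353971.20 g/ha
  = 9353.97 kg/ha = 9.35 t/ha


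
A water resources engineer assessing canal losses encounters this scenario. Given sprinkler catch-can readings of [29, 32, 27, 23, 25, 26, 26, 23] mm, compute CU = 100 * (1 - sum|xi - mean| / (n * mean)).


xbar = 211 / 8 = 26.375
sum|xi - xbar| = 17.750
CU = 100 * (1 - 17.750 / (8 * 26.375))
   = 100 * (1 - 0.0841)
   = 91.59%


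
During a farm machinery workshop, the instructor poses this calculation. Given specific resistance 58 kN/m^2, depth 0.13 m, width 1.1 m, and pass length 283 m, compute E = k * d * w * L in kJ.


E = k * d * w * L
  = 58 * 0.13 * 1.1 * 283
  = 2347.20 kJ


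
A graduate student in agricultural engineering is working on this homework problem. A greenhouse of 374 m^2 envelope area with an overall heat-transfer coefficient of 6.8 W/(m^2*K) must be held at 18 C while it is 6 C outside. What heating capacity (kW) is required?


dT = 18 - (6) = 12 K
Q = U * A * dT
  = 6.8 * 374 * 12
  = 30518.40 W = 30.52 kW


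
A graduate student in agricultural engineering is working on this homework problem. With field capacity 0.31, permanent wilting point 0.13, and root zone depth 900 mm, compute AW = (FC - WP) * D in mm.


AW = (FC - WP) * D
   = (0.31 - 0.13) * 900
   = 0.18 * 900
   = 162 mm


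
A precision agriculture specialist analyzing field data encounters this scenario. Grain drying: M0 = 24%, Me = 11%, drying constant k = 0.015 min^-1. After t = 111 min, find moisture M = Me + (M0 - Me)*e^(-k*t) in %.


M = Me + (M0 - Me) * e^(-k*t)
  = 11 + (24 - 11) * e^(-0.015*111)
  = 11 + 13 * e^(-1.665)
  = 11 + 13 * 0.18919
  = 11 + 2.4595
  = 13.46%


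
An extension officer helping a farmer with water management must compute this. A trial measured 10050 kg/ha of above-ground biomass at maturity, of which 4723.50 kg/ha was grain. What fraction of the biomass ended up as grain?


HI = grain_yield / biomass
   = 4723.50 / 10050
   = 0.47


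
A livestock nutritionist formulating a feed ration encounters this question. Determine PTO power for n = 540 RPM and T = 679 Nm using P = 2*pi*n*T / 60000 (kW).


P = 2*pi*n*T / 60000
  = 2*pi * 540 * 679 / 60000
  = 2303792.72 / 60000
  = 38.40 kW


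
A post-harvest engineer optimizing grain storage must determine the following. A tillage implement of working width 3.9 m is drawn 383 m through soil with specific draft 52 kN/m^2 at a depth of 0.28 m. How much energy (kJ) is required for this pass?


E = k * d * w * L
  = 52 * 0.28 * 3.9 * 383
  = 21748.27 kJ


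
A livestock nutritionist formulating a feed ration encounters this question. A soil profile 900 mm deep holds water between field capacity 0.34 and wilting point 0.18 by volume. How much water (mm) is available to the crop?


AW = (FC - WP) * D
   = (0.34 - 0.18) * 900
   = 0.16 * 900
   = 144 mm


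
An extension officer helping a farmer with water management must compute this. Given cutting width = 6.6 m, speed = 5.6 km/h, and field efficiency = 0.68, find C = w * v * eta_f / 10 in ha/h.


C = w * v * eta_f / 10
  = 6.6 * 5.6 * 0.68 / 10
  = 25.13 / 10
  = 2.51 ha/h


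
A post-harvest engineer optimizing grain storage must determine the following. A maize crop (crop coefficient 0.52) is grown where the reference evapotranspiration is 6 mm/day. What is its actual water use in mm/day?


ETc = Kc * ET0
    = 0.52 * 6
    = 3.12 mm/day


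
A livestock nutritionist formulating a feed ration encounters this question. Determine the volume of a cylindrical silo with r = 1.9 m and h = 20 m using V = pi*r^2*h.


V = pi * r^2 * h
  = pi * 1.9^2 * 20
  = pi * 3.61 * 20
  = 226.82 m^3


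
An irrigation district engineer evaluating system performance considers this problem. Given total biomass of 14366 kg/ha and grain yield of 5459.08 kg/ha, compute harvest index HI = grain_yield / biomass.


HI = grain_yield / biomass
   = 5459.08 / 14366
   = 0.38


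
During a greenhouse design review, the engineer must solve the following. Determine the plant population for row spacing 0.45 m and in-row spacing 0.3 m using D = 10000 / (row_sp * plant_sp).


D = 10000 / (row_sp * plant_sp)
  = 10000 / (0.45 * 0.3)
  = 10000 / 0.1350
  = 74074.07 plants/ha


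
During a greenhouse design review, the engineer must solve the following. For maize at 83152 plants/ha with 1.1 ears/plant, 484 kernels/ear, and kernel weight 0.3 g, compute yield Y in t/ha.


Y = density * ears * kernels * kw
  = 83152 * 1.1 * 484 * 0.3 g/ha
  = 13281037.44 g/ha
  = 13281.04 kg/ha = 13.28 t/ha


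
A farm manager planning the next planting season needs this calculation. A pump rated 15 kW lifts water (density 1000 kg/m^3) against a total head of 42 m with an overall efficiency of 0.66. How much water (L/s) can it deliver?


Q = (P * 1000 * eta) / (rho * g * H)
  = (15 * 1000 * 0.66) / (1000 * 9.81 * 42)
  = 9900 / 412020
  = 0.02403 m^3/s = 24.03 L/s


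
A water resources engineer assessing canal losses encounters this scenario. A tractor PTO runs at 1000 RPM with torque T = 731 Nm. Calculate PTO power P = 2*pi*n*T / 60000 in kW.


P = 2*pi*n*T / 60000
  = 2*pi * 1000 * 731 / 60000
  = 4593008.46 / 60000
  = 76.55 kW


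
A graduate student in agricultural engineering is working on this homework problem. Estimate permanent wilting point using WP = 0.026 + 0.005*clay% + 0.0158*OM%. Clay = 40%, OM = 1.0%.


WP = 0.026 + 0.005*40 + 0.0158*1.0
   = 0.026 + 0.2000 + 0.0158
   = 0.2418


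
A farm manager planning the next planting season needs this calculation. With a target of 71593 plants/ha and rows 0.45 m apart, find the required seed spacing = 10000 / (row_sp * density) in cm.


spacing = 10000 / (row_sp * density)
        = 10000 / (0.45 * 71593)
        = 10000 / 32216.85
        = 0.31040 m = 31.04 cm


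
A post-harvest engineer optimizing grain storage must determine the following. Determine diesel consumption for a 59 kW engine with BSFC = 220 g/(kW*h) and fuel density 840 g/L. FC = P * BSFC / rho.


FC = P * BSFC / rho_fuel
   = 59 * 220 / 840
   = 12980 / 840
   = 15.45 L/h


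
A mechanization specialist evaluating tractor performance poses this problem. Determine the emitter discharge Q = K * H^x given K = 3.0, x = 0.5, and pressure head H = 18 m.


Q = K * H^x
  = 3.0 * 18^0.5
  = 3.0 * 4.2426
  = 12.73 L/h


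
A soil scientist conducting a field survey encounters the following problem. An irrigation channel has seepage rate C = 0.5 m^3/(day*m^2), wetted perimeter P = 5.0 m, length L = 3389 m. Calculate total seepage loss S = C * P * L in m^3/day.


S = C * P * L
  = 0.5 * 5.0 * 3389
  = 8472.50 m^3/day


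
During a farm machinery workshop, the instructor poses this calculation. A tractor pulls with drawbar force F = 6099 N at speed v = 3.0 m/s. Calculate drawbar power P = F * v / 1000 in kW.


P = F * v / 1000
  = 6099 * 3.0 / 1000
  = 18297 / 1000
  = 18.30 kW


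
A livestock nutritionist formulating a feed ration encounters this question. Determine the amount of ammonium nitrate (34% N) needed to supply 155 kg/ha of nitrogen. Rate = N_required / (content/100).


Rate = N_required / (N_content / 100)
     = 155 / (34 / 100)
     = 155 / 0.34
     = 455.88 kg/ha


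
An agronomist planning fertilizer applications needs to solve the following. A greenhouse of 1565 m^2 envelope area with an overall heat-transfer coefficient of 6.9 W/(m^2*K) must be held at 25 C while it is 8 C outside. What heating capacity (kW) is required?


dT = 25 - (8) = 17 K
Q = U * A * dT
  = 6.9 * 1565 * 17
  = 183574.50 W = 183.57 kW


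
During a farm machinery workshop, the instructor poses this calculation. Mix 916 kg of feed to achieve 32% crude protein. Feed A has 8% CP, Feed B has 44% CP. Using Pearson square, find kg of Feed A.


parts_A = CP_b - target = 44 - 32 = 12
parts_B = target - CP_a = 32 - 8 = 24
total_parts = 12 + 24 = 36
Feed A = 916 * 12 / 36 = 305.33 kg
Feed B = 916 * 24 / 36 = 610.67 kg

305.33 kg


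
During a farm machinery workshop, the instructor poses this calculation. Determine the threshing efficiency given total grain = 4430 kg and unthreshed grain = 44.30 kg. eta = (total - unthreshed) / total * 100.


eta = (total - unthreshed) / total * 100
    = (4430 - 44.30) / 4430 * 100
    = 4385.70 / 4430 * 100
    = 99%


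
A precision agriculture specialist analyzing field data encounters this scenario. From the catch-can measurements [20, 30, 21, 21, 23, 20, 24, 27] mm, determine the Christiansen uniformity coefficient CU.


xbar = 186 / 8 = 23.250
sum|xi - xbar| = 22.500
CU = 100 * (1 - 22.500 / (8 * 23.250))
   = 100 * (1 - 0.1210)
   = 87.90%


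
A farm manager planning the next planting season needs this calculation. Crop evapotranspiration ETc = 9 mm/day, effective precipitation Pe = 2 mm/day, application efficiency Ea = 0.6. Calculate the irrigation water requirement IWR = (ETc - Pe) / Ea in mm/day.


IWR = (ETc - Pe) / Ea
    = (9 - 2) / 0.6
    = 7 / 0.6
    = 11.67 mm/day
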